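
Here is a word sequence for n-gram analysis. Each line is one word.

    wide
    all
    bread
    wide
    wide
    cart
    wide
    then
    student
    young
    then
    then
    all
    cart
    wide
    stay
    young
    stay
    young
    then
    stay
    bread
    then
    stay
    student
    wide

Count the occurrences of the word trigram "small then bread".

Scanning the 24 overlapping trigram windows for "small then bread":
  (none found)

0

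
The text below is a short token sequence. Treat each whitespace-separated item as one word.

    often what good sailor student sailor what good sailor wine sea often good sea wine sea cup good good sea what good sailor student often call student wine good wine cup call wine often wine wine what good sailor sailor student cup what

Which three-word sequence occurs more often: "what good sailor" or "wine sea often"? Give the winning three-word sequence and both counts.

"what good sailor": 4 occurrences
"wine sea often": 1 occurrence

"what good sailor" (4 vs 1)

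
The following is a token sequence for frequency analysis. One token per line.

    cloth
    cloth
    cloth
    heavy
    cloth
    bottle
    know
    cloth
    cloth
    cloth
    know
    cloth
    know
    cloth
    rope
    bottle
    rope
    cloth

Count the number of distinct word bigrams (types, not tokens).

11

18 tokens → 17 bigram windows in total.
Repeated bigrams (each contributes count−1 duplicates):
  cloth cloth: 4
  know cloth: 3
  cloth know: 2
6 duplicate windows → 17 − 6 = 11 distinct.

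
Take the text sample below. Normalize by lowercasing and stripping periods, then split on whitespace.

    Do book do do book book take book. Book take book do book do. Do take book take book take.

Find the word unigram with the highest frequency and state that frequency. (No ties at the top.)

"book", 9 times

Unigram frequencies (highest first):
  book: 9
  do: 6
  take: 5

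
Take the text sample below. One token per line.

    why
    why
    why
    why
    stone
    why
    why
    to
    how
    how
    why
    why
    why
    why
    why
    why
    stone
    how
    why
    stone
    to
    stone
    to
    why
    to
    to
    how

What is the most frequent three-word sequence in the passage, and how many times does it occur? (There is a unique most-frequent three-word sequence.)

Trigram frequencies (highest first):
  why why why: 6
  why why stone: 2
  why stone why: 1
  stone why why: 1
  why why to: 1
  why to how: 1
  … (13 more, each ≤ 1)

"why why why", 6 times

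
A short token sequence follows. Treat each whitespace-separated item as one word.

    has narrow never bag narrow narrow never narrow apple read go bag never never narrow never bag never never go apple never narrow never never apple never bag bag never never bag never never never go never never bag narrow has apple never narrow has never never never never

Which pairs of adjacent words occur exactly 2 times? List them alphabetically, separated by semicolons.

bag narrow; narrow has; never go

Bigram counts meeting the condition (exactly 2 times):
  bag narrow: 2
  narrow has: 2
  never go: 2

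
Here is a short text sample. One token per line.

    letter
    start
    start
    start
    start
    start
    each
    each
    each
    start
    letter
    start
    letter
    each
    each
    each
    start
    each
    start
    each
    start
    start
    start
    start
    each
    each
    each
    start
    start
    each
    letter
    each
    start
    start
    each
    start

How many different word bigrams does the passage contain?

8

36 tokens → 35 bigram windows in total.
Repeated bigrams (each contributes count−1 duplicates):
  start start: 9
  each start: 7
  each each: 6
  start each: 6
  letter each: 2
  letter start: 2
  start letter: 2
27 duplicate windows → 35 − 27 = 8 distinct.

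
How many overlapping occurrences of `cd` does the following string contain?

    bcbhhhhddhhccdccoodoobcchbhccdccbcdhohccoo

3

Sliding a length-2 window over the 42 characters (41 positions):
  position 13–14: cd
  position 29–30: cd
  position 34–35: cd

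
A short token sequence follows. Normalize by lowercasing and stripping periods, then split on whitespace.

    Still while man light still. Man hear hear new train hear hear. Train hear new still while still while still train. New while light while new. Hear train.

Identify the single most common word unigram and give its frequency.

Unigram frequencies (highest first):
  hear: 6
  still: 5
  while: 5
  new: 4
  train: 4
  man: 2
  … (1 more, each ≤ 2)

"hear", 6 times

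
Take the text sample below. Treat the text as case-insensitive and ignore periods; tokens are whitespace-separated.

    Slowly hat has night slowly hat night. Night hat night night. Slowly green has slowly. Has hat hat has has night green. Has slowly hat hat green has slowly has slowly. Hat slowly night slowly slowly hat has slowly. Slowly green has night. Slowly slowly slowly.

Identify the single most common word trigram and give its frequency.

Trigram frequencies (highest first):
  green has slowly: 3
  slowly hat has: 2
  has night slowly: 2
  hat night night: 2
  slowly green has: 2
  has slowly has: 2
  … (29 more, each ≤ 2)

"green has slowly", 3 times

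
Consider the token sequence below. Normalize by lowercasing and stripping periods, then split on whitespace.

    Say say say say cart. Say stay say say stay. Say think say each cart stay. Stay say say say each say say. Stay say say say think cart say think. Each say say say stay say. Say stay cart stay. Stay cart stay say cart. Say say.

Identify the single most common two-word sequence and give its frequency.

Bigram frequencies (highest first):
  say say: 13
  stay say: 6
  say stay: 5
  cart say: 3
  say think: 3
  cart stay: 3
  … (9 more, each ≤ 2)

"say say", 13 times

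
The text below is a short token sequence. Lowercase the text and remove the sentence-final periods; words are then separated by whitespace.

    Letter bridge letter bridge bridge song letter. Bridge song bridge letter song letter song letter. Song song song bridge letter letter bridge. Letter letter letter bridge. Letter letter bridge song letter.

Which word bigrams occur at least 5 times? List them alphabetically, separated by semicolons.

Bigram counts meeting the condition (at least 5 times):
  bridge letter: 5
  letter bridge: 6

bridge letter; letter bridge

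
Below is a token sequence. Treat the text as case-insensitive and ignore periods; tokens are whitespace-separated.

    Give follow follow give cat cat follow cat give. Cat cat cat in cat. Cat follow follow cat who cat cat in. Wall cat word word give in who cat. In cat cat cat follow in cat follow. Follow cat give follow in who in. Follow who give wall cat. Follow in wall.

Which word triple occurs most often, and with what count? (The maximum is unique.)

Trigram frequencies (highest first):
  cat cat follow: 3
  give cat cat: 2
  follow cat give: 2
  cat cat cat: 2
  cat cat in: 2
  cat in cat: 2
  … (34 more, each ≤ 2)

"cat cat follow", 3 times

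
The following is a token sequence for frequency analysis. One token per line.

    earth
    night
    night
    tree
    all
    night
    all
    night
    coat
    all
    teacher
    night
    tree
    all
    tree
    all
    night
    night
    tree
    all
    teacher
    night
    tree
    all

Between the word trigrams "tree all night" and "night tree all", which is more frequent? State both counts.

"night tree all" (4 vs 2)

"tree all night": 2 occurrences
"night tree all": 4 occurrences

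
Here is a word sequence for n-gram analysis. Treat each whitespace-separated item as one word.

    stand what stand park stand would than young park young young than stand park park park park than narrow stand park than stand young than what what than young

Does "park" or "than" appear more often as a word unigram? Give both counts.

"park" (7 vs 6)

"park": 7 occurrences
"than": 6 occurrences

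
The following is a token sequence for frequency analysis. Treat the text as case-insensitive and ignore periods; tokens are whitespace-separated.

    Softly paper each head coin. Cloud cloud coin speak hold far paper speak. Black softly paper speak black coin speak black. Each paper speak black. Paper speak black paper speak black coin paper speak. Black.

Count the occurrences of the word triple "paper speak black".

Scanning the 33 overlapping trigram windows for "paper speak black":
  position 12–14: paper speak black
  position 16–18: paper speak black
  position 23–25: paper speak black
  position 26–28: paper speak black
  position 29–31: paper speak black
  position 33–35: paper speak black

6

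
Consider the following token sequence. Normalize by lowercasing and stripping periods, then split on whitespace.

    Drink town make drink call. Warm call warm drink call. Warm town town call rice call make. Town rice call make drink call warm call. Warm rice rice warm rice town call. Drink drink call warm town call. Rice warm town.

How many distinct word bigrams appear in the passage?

41 tokens → 40 bigram windows in total.
Repeated bigrams (each contributes count−1 duplicates):
  call warm: 6
  drink call: 4
  town call: 3
  warm town: 3
  call make: 2
  call rice: 2
  make drink: 2
  rice call: 2
  … (3 more repeated)
19 duplicate windows → 40 − 19 = 21 distinct.

21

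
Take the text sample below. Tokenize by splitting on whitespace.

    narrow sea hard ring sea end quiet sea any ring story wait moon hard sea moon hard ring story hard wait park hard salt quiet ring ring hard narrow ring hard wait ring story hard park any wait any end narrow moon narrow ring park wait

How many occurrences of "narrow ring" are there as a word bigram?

2

Scanning the 45 overlapping bigram windows for "narrow ring":
  position 29–30: narrow ring
  position 43–44: narrow ring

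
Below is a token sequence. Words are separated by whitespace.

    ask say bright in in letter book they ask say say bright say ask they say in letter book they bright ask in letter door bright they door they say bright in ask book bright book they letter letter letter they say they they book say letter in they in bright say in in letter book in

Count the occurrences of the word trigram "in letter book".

Scanning the 55 overlapping trigram windows for "in letter book":
  position 5–7: in letter book
  position 17–19: in letter book
  position 54–56: in letter book

3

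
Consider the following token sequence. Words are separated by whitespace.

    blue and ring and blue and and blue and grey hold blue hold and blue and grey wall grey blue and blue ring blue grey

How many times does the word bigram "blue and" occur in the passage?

Scanning the 24 overlapping bigram windows for "blue and":
  position 1–2: blue and
  position 5–6: blue and
  position 8–9: blue and
  position 15–16: blue and
  position 20–21: blue and

5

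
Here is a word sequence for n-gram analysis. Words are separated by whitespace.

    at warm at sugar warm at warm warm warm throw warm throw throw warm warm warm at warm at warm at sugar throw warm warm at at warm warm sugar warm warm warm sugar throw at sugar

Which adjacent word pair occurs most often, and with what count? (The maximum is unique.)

"warm warm", 8 times

Bigram frequencies (highest first):
  warm warm: 8
  warm at: 6
  at warm: 5
  at sugar: 3
  throw warm: 3
  sugar warm: 2
  … (6 more, each ≤ 2)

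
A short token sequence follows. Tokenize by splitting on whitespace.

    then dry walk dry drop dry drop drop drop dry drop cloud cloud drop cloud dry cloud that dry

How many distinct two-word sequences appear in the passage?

13

19 tokens → 18 bigram windows in total.
Repeated bigrams (each contributes count−1 duplicates):
  dry drop: 3
  drop cloud: 2
  drop drop: 2
  drop dry: 2
5 duplicate windows → 18 − 5 = 13 distinct.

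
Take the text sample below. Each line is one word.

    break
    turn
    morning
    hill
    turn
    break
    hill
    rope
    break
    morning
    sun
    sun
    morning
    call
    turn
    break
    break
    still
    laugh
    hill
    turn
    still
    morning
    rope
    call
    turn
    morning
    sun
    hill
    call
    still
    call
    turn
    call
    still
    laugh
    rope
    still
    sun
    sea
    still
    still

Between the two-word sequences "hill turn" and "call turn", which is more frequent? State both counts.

"hill turn": 2 occurrences
"call turn": 3 occurrences

"call turn" (3 vs 2)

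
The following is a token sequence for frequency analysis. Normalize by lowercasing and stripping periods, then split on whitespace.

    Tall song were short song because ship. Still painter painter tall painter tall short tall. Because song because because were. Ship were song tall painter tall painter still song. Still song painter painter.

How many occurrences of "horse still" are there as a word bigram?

0

Scanning the 32 overlapping bigram windows for "horse still":
  (none found)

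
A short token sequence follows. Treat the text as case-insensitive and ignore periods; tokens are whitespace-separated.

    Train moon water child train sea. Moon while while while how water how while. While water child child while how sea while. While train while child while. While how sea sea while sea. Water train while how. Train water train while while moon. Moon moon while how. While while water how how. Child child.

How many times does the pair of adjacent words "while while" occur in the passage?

7

Scanning the 53 overlapping bigram windows for "while while":
  position 8–9: while while
  position 9–10: while while
  position 14–15: while while
  position 22–23: while while
  position 27–28: while while
  position 41–42: while while
  position 48–49: while while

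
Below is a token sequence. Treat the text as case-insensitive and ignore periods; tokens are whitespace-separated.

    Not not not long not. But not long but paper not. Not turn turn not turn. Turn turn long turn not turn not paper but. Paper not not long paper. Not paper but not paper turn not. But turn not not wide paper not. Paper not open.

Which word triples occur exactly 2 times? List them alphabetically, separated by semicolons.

Trigram counts meeting the condition (exactly 2 times):
  but paper not: 2
  not not long: 2
  not paper but: 2
  not turn turn: 2
  paper not not: 2
  paper not paper: 2
  turn not turn: 2

but paper not; not not long; not paper but; not turn turn; paper not not; paper not paper; turn not turn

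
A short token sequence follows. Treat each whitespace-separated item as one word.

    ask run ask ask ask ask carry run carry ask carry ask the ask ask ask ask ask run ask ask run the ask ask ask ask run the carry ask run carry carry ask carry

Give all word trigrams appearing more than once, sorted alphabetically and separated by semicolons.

ask ask ask; ask ask run; ask run ask; ask run the; carry ask carry; run ask ask; the ask ask

Trigram counts meeting the condition (more than once):
  ask ask ask: 7
  ask ask run: 3
  ask run ask: 2
  ask run the: 2
  carry ask carry: 2
  run ask ask: 2
  the ask ask: 2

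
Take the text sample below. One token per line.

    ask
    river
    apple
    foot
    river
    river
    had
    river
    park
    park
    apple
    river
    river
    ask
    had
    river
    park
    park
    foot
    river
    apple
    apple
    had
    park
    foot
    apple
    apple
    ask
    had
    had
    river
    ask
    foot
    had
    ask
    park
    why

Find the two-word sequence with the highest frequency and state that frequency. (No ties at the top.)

Bigram frequencies (highest first):
  had river: 3
  river apple: 2
  foot river: 2
  river river: 2
  river park: 2
  park park: 2
  … (19 more, each ≤ 2)

"had river", 3 times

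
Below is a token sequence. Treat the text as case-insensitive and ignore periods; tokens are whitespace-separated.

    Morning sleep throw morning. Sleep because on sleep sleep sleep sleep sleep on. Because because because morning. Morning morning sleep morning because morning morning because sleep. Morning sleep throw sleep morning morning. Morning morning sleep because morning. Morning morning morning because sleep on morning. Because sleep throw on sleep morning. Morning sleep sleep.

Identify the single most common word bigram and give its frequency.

"morning morning", 10 times

Bigram frequencies (highest first):
  morning morning: 10
  morning sleep: 6
  sleep sleep: 5
  sleep morning: 4
  morning because: 4
  sleep throw: 3
  … (12 more, each ≤ 3)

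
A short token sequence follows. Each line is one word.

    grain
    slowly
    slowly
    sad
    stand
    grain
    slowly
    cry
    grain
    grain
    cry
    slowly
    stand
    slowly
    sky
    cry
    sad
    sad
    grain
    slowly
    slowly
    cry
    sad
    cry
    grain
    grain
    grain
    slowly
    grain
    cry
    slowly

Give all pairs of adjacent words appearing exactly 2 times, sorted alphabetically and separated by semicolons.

Bigram counts meeting the condition (exactly 2 times):
  cry grain: 2
  cry sad: 2
  cry slowly: 2
  grain cry: 2
  slowly cry: 2
  slowly slowly: 2

cry grain; cry sad; cry slowly; grain cry; slowly cry; slowly slowly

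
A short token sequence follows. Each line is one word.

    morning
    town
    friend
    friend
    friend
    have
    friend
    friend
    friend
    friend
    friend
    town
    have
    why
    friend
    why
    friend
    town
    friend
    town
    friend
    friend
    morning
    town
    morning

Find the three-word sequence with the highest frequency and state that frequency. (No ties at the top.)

Trigram frequencies (highest first):
  friend friend friend: 4
  town friend friend: 2
  friend town friend: 2
  morning town friend: 1
  friend friend have: 1
  friend have friend: 1
  … (12 more, each ≤ 1)

"friend friend friend", 4 times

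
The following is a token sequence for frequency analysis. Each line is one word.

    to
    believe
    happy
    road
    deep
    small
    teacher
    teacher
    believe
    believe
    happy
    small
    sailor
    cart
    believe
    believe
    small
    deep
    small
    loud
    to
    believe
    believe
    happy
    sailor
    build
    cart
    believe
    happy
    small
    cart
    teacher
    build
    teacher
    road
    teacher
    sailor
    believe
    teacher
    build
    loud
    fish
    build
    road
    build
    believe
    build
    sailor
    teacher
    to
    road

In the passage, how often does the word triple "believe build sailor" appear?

1

Scanning the 49 overlapping trigram windows for "believe build sailor":
  position 46–48: believe build sailor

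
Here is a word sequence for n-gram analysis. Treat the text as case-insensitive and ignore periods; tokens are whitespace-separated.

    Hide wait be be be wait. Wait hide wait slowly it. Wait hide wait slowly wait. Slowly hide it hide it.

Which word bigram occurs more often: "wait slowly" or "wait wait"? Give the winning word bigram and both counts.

"wait slowly": 3 occurrences
"wait wait": 1 occurrence

"wait slowly" (3 vs 1)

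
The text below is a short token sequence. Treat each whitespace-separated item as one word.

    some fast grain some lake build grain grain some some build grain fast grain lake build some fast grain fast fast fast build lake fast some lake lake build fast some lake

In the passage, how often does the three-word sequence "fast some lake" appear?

Scanning the 30 overlapping trigram windows for "fast some lake":
  position 25–27: fast some lake
  position 30–32: fast some lake

2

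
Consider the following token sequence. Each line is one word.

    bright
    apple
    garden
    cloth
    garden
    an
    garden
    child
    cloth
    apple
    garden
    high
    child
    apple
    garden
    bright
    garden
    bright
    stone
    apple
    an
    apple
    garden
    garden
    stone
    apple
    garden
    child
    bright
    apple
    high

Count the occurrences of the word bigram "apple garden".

Scanning the 30 overlapping bigram windows for "apple garden":
  position 2–3: apple garden
  position 10–11: apple garden
  position 14–15: apple garden
  position 22–23: apple garden
  position 26–27: apple garden

5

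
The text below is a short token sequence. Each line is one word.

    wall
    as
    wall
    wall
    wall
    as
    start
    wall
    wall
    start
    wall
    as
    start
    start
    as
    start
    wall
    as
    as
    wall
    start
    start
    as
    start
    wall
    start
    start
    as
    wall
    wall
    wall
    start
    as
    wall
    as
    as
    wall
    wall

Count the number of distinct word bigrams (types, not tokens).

38 tokens → 37 bigram windows in total.
Repeated bigrams (each contributes count−1 duplicates):
  wall wall: 6
  as wall: 5
  wall as: 5
  as start: 4
  start as: 4
  start wall: 4
  wall start: 4
  start start: 3
  … (1 more repeated)
28 duplicate windows → 37 − 28 = 9 distinct.

9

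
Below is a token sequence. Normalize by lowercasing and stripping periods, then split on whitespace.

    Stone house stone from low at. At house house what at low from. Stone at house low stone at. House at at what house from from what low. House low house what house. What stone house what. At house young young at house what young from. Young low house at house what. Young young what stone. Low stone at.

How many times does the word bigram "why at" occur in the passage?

0

Scanning the 58 overlapping bigram windows for "why at":
  (none found)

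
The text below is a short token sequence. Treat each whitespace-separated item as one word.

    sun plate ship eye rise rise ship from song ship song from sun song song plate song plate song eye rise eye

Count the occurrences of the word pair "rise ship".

1

Scanning the 21 overlapping bigram windows for "rise ship":
  position 6–7: rise ship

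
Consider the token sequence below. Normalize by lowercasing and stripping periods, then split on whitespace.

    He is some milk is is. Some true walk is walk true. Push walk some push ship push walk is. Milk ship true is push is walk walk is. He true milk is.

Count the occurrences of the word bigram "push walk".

Scanning the 32 overlapping bigram windows for "push walk":
  position 13–14: push walk
  position 18–19: push walk

2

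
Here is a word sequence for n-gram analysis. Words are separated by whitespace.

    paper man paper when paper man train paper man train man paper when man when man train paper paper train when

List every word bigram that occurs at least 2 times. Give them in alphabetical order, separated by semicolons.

Bigram counts meeting the condition (at least 2 times):
  man paper: 2
  man train: 3
  paper man: 3
  paper when: 2
  train paper: 2
  when man: 2

man paper; man train; paper man; paper when; train paper; when man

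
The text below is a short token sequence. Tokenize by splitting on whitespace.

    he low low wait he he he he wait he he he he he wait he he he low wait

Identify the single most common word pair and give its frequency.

Bigram frequencies (highest first):
  he he: 9
  wait he: 3
  he low: 2
  low wait: 2
  he wait: 2
  low low: 1

"he he", 9 times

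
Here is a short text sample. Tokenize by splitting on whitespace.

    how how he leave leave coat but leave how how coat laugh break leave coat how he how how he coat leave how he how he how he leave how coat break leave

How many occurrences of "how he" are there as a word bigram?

6

Scanning the 32 overlapping bigram windows for "how he":
  position 2–3: how he
  position 16–17: how he
  position 19–20: how he
  position 23–24: how he
  position 25–26: how he
  position 27–28: how he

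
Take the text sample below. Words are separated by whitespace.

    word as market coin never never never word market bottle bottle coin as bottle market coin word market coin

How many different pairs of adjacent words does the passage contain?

14

19 tokens → 18 bigram windows in total.
Repeated bigrams (each contributes count−1 duplicates):
  market coin: 3
  never never: 2
  word market: 2
4 duplicate windows → 18 − 4 = 14 distinct.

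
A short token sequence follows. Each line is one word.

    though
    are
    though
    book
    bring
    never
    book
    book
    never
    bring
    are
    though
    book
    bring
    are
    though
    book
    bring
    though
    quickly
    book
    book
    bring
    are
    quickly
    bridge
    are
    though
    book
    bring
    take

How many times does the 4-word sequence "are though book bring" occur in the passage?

Scanning the 28 overlapping 4-gram windows for "are though book bring":
  position 2–5: are though book bring
  position 11–14: are though book bring
  position 15–18: are though book bring
  position 27–30: are though book bring

4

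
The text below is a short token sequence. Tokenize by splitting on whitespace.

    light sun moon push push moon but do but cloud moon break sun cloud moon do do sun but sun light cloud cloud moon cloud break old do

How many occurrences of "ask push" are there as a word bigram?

0

Scanning the 27 overlapping bigram windows for "ask push":
  (none found)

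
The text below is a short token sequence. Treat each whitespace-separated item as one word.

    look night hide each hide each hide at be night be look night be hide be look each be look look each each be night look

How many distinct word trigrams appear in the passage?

23

26 tokens → 24 trigram windows in total.
Repeated trigrams (each contributes count−1 duplicates):
  hide each hide: 2
1 duplicate windows → 24 − 1 = 23 distinct.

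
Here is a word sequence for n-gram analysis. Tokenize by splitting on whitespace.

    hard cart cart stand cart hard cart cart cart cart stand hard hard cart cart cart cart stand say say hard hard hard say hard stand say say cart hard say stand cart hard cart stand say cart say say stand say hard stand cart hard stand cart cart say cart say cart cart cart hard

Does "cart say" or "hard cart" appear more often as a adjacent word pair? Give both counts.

"cart say": 3 occurrences
"hard cart": 4 occurrences

"hard cart" (4 vs 3)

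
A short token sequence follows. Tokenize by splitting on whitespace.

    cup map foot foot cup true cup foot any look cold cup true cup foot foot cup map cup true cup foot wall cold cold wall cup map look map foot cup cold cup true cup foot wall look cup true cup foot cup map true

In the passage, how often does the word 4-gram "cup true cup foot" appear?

5

Scanning the 43 overlapping 4-gram windows for "cup true cup foot":
  position 5–8: cup true cup foot
  position 12–15: cup true cup foot
  position 19–22: cup true cup foot
  position 34–37: cup true cup foot
  position 40–43: cup true cup foot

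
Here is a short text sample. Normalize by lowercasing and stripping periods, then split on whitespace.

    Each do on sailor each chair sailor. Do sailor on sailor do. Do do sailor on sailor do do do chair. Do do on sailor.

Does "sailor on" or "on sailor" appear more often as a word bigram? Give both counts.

"sailor on": 2 occurrences
"on sailor": 4 occurrences

"on sailor" (4 vs 2)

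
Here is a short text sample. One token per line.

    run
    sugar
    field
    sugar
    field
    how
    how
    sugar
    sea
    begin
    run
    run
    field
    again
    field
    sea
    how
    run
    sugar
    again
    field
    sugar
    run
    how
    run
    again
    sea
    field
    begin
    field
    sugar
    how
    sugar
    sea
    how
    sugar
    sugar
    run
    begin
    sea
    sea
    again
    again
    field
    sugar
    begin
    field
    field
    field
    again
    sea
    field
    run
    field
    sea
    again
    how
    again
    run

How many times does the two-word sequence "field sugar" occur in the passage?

Scanning the 58 overlapping bigram windows for "field sugar":
  position 3–4: field sugar
  position 21–22: field sugar
  position 30–31: field sugar
  position 44–45: field sugar

4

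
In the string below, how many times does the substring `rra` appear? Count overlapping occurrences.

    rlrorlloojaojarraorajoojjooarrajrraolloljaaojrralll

4

Sliding a length-3 window over the 51 characters (49 positions):
  position 15–17: rra
  position 29–31: rra
  position 33–35: rra
  position 46–48: rra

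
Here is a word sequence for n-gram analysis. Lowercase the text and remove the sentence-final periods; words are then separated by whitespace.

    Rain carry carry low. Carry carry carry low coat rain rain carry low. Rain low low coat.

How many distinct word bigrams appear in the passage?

10

17 tokens → 16 bigram windows in total.
Repeated bigrams (each contributes count−1 duplicates):
  carry carry: 3
  carry low: 3
  low coat: 2
  rain carry: 2
6 duplicate windows → 16 − 6 = 10 distinct.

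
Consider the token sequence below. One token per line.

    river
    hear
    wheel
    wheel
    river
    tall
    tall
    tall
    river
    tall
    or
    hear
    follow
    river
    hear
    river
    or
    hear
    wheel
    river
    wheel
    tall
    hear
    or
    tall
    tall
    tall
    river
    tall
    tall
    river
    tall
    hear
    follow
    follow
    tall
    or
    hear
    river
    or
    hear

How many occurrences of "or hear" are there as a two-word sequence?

4

Scanning the 40 overlapping bigram windows for "or hear":
  position 11–12: or hear
  position 17–18: or hear
  position 37–38: or hear
  position 40–41: or hear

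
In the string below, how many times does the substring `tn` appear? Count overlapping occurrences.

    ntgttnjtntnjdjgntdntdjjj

3

Sliding a length-2 window over the 24 characters (23 positions):
  position 5–6: tn
  position 8–9: tn
  position 10–11: tn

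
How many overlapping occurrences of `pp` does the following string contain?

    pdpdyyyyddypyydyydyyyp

0

Sliding a length-2 window over the 22 characters (21 positions):
  (no match at any position)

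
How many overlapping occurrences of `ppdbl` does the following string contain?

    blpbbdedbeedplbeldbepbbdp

Sliding a length-5 window over the 25 characters (21 positions):
  (no match at any position)

0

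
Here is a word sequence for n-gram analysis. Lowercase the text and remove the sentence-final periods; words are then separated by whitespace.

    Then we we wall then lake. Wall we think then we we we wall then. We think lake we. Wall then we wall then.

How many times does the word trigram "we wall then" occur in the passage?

Scanning the 22 overlapping trigram windows for "we wall then":
  position 3–5: we wall then
  position 13–15: we wall then
  position 19–21: we wall then
  position 22–24: we wall then

4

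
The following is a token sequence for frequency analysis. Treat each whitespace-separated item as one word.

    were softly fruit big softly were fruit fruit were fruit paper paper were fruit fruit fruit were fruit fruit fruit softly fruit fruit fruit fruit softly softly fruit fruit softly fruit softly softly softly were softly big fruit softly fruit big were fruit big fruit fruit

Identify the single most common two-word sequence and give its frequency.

Bigram frequencies (highest first):
  fruit fruit: 10
  softly fruit: 5
  were fruit: 5
  fruit softly: 5
  fruit big: 3
  softly softly: 3
  … (10 more, each ≤ 2)

"fruit fruit", 10 times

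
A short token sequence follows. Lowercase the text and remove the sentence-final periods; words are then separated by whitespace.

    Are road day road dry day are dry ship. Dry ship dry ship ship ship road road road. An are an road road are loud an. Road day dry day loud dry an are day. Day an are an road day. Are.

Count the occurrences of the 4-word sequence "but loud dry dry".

0

Scanning the 39 overlapping 4-gram windows for "but loud dry dry":
  (none found)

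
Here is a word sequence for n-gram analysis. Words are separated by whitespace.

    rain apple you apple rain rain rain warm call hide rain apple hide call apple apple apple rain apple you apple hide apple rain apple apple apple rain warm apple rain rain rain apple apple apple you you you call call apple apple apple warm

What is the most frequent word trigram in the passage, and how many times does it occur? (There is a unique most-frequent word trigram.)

"apple apple apple", 4 times

Trigram frequencies (highest first):
  apple apple apple: 4
  rain apple you: 2
  apple you apple: 2
  apple rain rain: 2
  rain rain rain: 2
  call apple apple: 2
  … (26 more, each ≤ 2)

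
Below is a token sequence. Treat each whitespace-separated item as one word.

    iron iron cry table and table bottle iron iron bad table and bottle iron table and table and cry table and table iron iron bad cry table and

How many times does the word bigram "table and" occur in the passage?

6

Scanning the 27 overlapping bigram windows for "table and":
  position 4–5: table and
  position 11–12: table and
  position 15–16: table and
  position 17–18: table and
  position 20–21: table and
  position 27–28: table and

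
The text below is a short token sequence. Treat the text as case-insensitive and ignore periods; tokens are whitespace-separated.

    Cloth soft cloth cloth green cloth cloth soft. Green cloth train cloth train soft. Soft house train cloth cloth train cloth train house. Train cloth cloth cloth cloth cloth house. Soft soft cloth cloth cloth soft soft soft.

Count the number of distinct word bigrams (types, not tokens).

15

38 tokens → 37 bigram windows in total.
Repeated bigrams (each contributes count−1 duplicates):
  cloth cloth: 9
  cloth train: 4
  soft soft: 4
  train cloth: 4
  cloth soft: 3
  green cloth: 2
  house train: 2
  soft cloth: 2
22 duplicate windows → 37 − 22 = 15 distinct.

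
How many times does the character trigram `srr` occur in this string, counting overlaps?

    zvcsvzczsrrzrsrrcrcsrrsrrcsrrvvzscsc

5

Sliding a length-3 window over the 36 characters (34 positions):
  position 9–11: srr
  position 14–16: srr
  position 20–22: srr
  position 23–25: srr
  position 27–29: srr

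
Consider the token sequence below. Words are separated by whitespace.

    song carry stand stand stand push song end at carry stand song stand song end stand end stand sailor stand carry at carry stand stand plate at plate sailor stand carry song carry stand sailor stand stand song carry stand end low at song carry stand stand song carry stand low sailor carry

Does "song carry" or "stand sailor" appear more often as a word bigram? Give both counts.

"song carry": 5 occurrences
"stand sailor": 2 occurrences

"song carry" (5 vs 2)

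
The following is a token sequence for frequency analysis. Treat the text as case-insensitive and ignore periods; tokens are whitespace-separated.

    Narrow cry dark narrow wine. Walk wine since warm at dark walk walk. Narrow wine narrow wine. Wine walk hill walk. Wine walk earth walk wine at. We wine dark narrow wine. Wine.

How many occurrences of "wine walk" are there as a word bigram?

Scanning the 32 overlapping bigram windows for "wine walk":
  position 5–6: wine walk
  position 18–19: wine walk
  position 22–23: wine walk

3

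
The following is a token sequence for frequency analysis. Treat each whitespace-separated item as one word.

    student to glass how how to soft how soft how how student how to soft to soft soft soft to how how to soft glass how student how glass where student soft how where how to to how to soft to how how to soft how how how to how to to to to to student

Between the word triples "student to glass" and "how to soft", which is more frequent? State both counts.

"student to glass": 1 occurrence
"how to soft": 5 occurrences

"how to soft" (5 vs 1)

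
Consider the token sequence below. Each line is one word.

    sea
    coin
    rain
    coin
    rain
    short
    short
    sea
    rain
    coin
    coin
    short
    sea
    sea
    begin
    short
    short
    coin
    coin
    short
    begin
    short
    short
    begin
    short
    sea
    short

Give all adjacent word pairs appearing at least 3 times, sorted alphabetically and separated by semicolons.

begin short; short sea; short short

Bigram counts meeting the condition (at least 3 times):
  begin short: 3
  short sea: 3
  short short: 3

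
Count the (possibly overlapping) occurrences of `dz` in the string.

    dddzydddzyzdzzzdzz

Sliding a length-2 window over the 18 characters (17 positions):
  position 3–4: dz
  position 8–9: dz
  position 12–13: dz
  position 16–17: dz

4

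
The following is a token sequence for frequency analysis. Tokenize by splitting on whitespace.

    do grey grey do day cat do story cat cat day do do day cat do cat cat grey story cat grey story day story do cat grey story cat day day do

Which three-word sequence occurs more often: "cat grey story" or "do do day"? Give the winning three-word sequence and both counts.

"cat grey story": 3 occurrences
"do do day": 1 occurrence

"cat grey story" (3 vs 1)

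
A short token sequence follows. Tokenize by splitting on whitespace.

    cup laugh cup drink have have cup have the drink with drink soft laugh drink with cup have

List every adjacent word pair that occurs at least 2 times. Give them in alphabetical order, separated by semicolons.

Bigram counts meeting the condition (at least 2 times):
  cup have: 2
  drink with: 2

cup have; drink with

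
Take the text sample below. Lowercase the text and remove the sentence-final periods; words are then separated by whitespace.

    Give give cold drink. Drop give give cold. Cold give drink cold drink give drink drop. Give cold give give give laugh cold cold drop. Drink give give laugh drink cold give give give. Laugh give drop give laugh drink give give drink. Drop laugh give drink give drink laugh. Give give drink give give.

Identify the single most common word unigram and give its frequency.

"give", 25 times

Unigram frequencies (highest first):
  give: 25
  drink: 11
  cold: 8
  laugh: 6
  drop: 5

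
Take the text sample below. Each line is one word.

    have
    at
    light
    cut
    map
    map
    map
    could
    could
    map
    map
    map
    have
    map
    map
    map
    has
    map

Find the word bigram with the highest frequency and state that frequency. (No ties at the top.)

"map map", 6 times

Bigram frequencies (highest first):
  map map: 6
  have at: 1
  at light: 1
  light cut: 1
  cut map: 1
  map could: 1
  … (6 more, each ≤ 1)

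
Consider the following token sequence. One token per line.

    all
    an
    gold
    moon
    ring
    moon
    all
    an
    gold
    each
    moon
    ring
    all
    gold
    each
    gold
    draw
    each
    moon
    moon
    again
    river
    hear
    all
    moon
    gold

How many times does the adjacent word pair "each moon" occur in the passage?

Scanning the 25 overlapping bigram windows for "each moon":
  position 10–11: each moon
  position 18–19: each moon

2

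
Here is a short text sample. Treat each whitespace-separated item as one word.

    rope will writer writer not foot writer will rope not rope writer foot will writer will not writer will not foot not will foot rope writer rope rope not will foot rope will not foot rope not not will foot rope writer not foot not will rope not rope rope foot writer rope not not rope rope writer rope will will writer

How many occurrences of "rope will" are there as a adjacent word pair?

Scanning the 61 overlapping bigram windows for "rope will":
  position 1–2: rope will
  position 32–33: rope will
  position 59–60: rope will

3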